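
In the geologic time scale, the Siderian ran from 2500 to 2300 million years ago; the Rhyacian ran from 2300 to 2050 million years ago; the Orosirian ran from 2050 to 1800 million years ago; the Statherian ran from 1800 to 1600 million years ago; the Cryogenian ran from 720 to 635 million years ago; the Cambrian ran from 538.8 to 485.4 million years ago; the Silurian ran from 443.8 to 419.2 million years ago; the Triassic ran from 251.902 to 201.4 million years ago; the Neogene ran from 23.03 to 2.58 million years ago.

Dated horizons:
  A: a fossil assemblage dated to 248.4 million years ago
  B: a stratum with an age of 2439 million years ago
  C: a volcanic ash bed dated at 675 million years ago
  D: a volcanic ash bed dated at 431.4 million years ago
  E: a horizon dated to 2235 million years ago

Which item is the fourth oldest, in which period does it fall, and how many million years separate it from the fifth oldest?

Sorted oldest-first by Ma: B (2439), E (2235), C (675), D (431.4), A (248.4).
The fourth oldest is D at 431.4 Ma, which lies in 443.8–419.2 Ma: the Silurian.
The fifth oldest is A at 248.4 Ma; separation = |431.4 − 248.4| = 183 Myr.

D, in the Silurian; 183 million years to A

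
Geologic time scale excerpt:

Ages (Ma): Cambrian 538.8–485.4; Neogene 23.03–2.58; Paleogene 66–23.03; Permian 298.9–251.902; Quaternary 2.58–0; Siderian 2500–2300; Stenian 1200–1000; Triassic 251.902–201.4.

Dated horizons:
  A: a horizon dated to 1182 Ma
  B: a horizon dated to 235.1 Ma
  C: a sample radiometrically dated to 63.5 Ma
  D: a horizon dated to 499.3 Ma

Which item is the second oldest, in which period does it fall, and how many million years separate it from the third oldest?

D, in the Cambrian; 264.2 million years to B

Sorted oldest-first by Ma: A (1182), D (499.3), B (235.1), C (63.5).
The second oldest is D at 499.3 Ma, which lies in 538.8–485.4 Ma: the Cambrian.
The third oldest is B at 235.1 Ma; separation = |499.3 − 235.1| = 264.2 Myr.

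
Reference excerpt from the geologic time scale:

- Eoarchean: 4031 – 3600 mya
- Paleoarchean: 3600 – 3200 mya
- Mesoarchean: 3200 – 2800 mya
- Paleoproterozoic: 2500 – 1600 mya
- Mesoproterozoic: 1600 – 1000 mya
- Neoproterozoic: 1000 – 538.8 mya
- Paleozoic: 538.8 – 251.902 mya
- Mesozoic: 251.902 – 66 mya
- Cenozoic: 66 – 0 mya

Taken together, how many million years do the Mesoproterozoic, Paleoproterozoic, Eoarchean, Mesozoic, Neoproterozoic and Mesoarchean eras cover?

2978.102 million years

Each duration: Mesoproterozoic = 600; Paleoproterozoic = 900; Eoarchean = 431; Mesozoic = 185.902; Neoproterozoic = 461.2; Mesoarchean = 400.
Sum: 600 + 900 + 431 + 185.902 + 461.2 + 400 = 2978.102 Myr.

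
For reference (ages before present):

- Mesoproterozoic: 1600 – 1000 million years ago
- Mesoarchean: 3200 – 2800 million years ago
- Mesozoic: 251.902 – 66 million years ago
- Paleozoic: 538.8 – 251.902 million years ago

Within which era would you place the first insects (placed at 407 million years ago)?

Paleozoic

407 Ma lies between 538.8 and 251.902 Ma, so it falls in the Paleozoic.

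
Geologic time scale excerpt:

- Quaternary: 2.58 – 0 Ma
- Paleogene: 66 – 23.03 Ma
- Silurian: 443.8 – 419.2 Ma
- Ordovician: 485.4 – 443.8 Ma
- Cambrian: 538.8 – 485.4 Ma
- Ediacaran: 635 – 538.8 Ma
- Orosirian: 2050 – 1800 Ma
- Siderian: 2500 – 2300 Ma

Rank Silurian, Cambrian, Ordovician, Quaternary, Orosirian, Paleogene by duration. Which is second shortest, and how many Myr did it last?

Durations: Silurian 24.6; Cambrian 53.4; Ordovician 41.6; Quaternary 2.58; Orosirian 250; Paleogene 42.97 Myr.
Sorted shortest-first: Quaternary (2.58), Silurian (24.6), Ordovician (41.6), Paleogene (42.97), Cambrian (53.4), Orosirian (250).
The second shortest is Silurian at 24.6 Myr.

Silurian, 24.6 million years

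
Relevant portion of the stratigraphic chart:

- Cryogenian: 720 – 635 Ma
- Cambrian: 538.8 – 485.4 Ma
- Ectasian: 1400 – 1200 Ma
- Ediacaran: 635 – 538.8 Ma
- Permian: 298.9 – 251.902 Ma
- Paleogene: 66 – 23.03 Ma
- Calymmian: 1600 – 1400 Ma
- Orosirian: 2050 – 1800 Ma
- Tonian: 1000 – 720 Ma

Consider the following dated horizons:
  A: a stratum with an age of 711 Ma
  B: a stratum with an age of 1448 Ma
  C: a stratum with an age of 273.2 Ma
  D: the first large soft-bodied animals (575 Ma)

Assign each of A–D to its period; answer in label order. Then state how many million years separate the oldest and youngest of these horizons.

Match each age against the start–end ranges in the excerpt: A = 711 Ma → Cryogenian (720–635); B = 1448 Ma → Calymmian (1600–1400); C = 273.2 Ma → Permian (298.9–251.902); D = 575 Ma → Ediacaran (635–538.8).
The largest age is 1448 Ma and the smallest is 273.2 Ma; their difference is 1174.8 Myr.

A — Cryogenian; B — Calymmian; C — Permian; D — Ediacaran; span 1174.8 million years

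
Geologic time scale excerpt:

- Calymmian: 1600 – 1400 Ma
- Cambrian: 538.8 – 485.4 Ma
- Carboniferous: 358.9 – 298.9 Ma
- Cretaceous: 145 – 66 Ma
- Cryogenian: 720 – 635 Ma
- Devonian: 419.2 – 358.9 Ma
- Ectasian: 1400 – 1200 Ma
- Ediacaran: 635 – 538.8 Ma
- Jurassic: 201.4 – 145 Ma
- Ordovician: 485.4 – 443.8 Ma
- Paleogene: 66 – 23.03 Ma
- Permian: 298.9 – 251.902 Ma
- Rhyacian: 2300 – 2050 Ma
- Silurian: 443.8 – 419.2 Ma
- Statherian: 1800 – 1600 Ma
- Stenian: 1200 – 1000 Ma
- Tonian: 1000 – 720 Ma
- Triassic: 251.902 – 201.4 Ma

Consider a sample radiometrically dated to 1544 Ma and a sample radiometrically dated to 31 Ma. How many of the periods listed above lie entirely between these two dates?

1544 Ma sits inside the Calymmian (1600–1400) and 31 Ma inside the Paleogene (66–23.03); neither of those is wholly between the two dates.
The listed periods lying completely between them are Ectasian, Stenian, Tonian, Cryogenian, Ediacaran, Cambrian, Ordovician, Silurian, Devonian, Carboniferous, Permian, Triassic, Jurassic, Cretaceous — 14 in all.

14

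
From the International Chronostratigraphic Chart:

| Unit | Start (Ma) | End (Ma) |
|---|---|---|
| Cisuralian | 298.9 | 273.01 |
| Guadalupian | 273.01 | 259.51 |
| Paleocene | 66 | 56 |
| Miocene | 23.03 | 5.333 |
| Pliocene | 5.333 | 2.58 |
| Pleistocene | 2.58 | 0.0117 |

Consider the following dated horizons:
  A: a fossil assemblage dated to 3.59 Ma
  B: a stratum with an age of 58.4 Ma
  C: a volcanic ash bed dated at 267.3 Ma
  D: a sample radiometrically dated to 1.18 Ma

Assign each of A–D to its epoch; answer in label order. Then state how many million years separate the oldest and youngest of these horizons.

A: 3.59 Ma lies in 5.333–2.58 Ma, so Pliocene.
B: 58.4 Ma lies in 66–56 Ma, so Paleocene.
C: 267.3 Ma lies in 273.01–259.51 Ma, so Guadalupian.
D: 1.18 Ma lies in 2.58–0.0117 Ma, so Pleistocene.
Oldest = 267.3 Ma, youngest = 1.18 Ma → span 266.12 Myr.

A — Pliocene; B — Paleocene; C — Guadalupian; D — Pleistocene; span 266.12 million years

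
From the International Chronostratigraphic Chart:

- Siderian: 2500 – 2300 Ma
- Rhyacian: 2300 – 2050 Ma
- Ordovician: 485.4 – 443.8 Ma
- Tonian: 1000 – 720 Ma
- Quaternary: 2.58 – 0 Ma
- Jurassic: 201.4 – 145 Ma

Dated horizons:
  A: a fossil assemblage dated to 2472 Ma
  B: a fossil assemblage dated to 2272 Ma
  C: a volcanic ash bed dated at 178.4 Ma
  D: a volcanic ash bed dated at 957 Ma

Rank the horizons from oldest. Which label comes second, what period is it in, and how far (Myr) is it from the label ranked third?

Sorted oldest-first by Ma: A (2472), B (2272), D (957), C (178.4).
The second oldest is B at 2272 Ma, which lies in 2300–2050 Ma: the Rhyacian.
The third oldest is D at 957 Ma; separation = |2272 − 957| = 1315 Myr.

B, in the Rhyacian; 1315 million years to D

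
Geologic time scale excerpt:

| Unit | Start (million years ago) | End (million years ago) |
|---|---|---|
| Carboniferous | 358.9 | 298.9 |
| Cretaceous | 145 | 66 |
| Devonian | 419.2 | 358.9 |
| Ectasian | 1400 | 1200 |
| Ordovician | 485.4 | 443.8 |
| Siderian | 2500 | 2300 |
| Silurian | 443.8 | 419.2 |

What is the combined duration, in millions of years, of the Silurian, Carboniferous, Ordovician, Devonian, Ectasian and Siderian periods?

Duration is start − end for each: (443.8 − 419.2) + (358.9 − 298.9) + (485.4 − 443.8) + (419.2 − 358.9) + (1400 − 1200) + (2500 − 2300).
That is 24.6 + 60 + 41.6 + 60.3 + 200 + 200, which totals 586.5 million years.

586.5 million years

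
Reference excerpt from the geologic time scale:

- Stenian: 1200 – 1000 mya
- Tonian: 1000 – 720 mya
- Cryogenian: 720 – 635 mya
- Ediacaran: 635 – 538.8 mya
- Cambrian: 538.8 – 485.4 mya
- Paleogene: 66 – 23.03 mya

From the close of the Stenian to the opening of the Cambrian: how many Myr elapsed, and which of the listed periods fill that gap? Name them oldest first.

461.2 million years; Tonian, Cryogenian, Ediacaran

The Stenian closes at 1000 Ma and the Cambrian opens at 538.8 Ma, so the interval is 1000 − 538.8 = 461.2 Myr.
A period fits inside if it starts at or after 1000 Ma and ends at or before 538.8 Ma; oldest first that gives Tonian, Cryogenian, Ediacaran.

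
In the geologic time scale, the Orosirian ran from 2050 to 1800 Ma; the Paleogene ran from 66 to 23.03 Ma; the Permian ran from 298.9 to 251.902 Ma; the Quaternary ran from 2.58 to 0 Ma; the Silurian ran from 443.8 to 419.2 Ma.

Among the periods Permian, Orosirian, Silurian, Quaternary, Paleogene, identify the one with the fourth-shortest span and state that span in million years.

Start − end for each: Permian 298.9 − 251.902 = 46.998; Orosirian 2050 − 1800 = 250; Silurian 443.8 − 419.2 = 24.6; Quaternary 2.58 − 0 = 2.58; Paleogene 66 − 23.03 = 42.97.
Ranking these from shortest: Quaternary < Silurian < Paleogene < Permian < Orosirian.
Position 4 in that ranking is Permian, which lasted 46.998 Myr.

Permian, 46.998 million years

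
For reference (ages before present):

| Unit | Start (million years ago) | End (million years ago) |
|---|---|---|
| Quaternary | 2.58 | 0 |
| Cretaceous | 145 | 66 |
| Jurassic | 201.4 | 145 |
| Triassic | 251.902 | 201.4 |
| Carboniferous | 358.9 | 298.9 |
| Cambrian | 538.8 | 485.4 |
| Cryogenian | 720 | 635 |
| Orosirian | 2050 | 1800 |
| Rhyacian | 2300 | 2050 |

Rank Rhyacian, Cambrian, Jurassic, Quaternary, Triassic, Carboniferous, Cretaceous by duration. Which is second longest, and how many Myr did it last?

Cretaceous, 79 million years

Start − end for each: Rhyacian 2300 − 2050 = 250; Cambrian 538.8 − 485.4 = 53.4; Jurassic 201.4 − 145 = 56.4; Quaternary 2.58 − 0 = 2.58; Triassic 251.902 − 201.4 = 50.502; Carboniferous 358.9 − 298.9 = 60; Cretaceous 145 − 66 = 79.
Ranking these from longest: Rhyacian > Cretaceous > Carboniferous > Jurassic > Cambrian > Triassic > Quaternary.
Position 2 in that ranking is Cretaceous, which lasted 79 Myr.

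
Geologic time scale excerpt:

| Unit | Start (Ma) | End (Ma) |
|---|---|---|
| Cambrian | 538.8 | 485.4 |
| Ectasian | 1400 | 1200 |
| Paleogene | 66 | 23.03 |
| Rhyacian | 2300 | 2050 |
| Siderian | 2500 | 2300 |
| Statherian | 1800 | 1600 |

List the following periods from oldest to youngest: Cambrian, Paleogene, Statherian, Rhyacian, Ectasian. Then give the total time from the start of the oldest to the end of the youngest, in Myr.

Rhyacian, Statherian, Ectasian, Cambrian, Paleogene; total span 2276.97 Myr

From the excerpt: Cambrian 538.8–485.4; Paleogene 66–23.03; Statherian 1800–1600; Rhyacian 2300–2050; Ectasian 1400–1200 (Ma).
Larger Ma is earlier, so the oldest is Rhyacian and the youngest is Paleogene; oldest to youngest: Rhyacian, Statherian, Ectasian, Cambrian, Paleogene.
Oldest start 2300 minus youngest end 23.03 gives 2276.97 Myr overall.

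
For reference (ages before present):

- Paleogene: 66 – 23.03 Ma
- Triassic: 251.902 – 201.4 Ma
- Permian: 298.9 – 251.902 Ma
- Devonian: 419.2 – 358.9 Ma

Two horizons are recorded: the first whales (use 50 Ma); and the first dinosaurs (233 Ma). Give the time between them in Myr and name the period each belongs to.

Elapsed time: 233 − 50 = 183 Myr.
50 Ma lies within 66–23.03 Ma: Paleogene.
233 Ma lies within 251.902–201.4 Ma: Triassic.

183 million years apart; the first in the Paleogene, the second in the Triassic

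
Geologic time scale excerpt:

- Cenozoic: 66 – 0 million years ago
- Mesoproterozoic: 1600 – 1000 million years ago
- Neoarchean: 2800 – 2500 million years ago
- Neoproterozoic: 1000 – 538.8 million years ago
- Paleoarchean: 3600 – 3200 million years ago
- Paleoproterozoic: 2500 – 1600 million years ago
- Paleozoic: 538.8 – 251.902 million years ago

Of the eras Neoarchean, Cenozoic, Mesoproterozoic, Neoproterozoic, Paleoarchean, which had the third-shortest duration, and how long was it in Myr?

Paleoarchean, 400 million years

Durations: Neoarchean 300; Cenozoic 66; Mesoproterozoic 600; Neoproterozoic 461.2; Paleoarchean 400 Myr.
Sorted shortest-first: Cenozoic (66), Neoarchean (300), Paleoarchean (400), Neoproterozoic (461.2), Mesoproterozoic (600).
The third shortest is Paleoarchean at 400 Myr.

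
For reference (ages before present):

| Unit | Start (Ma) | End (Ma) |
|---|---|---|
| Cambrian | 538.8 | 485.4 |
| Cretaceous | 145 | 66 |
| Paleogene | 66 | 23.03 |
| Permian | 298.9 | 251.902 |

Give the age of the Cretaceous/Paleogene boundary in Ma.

The Cretaceous ends and the Paleogene begins at 66 Ma.

66 Ma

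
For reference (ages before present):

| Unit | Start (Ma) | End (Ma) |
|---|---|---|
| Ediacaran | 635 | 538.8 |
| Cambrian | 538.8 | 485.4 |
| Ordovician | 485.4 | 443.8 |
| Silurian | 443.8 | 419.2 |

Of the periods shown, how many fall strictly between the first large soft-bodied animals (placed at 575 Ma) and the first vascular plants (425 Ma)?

The older date is 575 Ma and the younger is 425 Ma.
Periods with start < 575 and end > 425 Ma: Cambrian (538.8–485.4), Ordovician (485.4–443.8).
That is 2 complete periods.

2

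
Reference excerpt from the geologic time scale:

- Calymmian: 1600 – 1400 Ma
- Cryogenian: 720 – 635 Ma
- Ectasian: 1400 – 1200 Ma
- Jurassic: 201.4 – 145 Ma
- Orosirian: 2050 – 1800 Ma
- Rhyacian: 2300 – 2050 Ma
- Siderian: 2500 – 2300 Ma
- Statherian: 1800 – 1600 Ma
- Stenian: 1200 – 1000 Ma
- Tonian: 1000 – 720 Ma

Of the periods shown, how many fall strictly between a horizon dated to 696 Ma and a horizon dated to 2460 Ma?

The older date is 2460 Ma and the younger is 696 Ma.
Periods with start < 2460 and end > 696 Ma: Rhyacian (2300–2050), Orosirian (2050–1800), Statherian (1800–1600), Calymmian (1600–1400), Ectasian (1400–1200), Stenian (1200–1000), Tonian (1000–720).
That is 7 complete periods.

7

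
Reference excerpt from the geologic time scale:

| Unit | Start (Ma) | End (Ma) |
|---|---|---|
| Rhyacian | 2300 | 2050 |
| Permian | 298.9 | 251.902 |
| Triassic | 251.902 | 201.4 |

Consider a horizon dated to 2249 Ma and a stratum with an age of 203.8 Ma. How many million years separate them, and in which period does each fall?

Elapsed time: 2249 − 203.8 = 2045.2 Myr.
2249 Ma lies within 2300–2050 Ma: Rhyacian.
203.8 Ma lies within 251.902–201.4 Ma: Triassic.

2045.2 million years apart; the first in the Rhyacian, the second in the Triassic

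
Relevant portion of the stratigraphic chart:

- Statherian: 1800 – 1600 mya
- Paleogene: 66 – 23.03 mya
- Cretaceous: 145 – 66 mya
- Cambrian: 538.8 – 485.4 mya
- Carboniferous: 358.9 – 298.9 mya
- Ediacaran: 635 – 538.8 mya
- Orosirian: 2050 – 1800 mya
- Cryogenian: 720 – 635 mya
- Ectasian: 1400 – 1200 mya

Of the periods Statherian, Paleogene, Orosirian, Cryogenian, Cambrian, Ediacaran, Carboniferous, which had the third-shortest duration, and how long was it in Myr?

Start − end for each: Statherian 1800 − 1600 = 200; Paleogene 66 − 23.03 = 42.97; Orosirian 2050 − 1800 = 250; Cryogenian 720 − 635 = 85; Cambrian 538.8 − 485.4 = 53.4; Ediacaran 635 − 538.8 = 96.2; Carboniferous 358.9 − 298.9 = 60.
Ranking these from shortest: Paleogene < Cambrian < Carboniferous < Cryogenian < Ediacaran < Statherian < Orosirian.
Position 3 in that ranking is Carboniferous, which lasted 60 Myr.

Carboniferous, 60 million years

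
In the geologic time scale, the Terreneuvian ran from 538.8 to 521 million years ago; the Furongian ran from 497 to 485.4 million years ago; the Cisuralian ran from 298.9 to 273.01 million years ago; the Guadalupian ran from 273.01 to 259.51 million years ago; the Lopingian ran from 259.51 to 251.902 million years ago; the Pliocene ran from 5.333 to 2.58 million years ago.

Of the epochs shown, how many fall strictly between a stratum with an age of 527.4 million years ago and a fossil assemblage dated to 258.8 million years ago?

527.4 Ma sits inside the Terreneuvian (538.8–521) and 258.8 Ma inside the Lopingian (259.51–251.902); neither of those is wholly between the two dates.
The listed epochs lying completely between them are Furongian, Cisuralian, Guadalupian — 3 in all.

3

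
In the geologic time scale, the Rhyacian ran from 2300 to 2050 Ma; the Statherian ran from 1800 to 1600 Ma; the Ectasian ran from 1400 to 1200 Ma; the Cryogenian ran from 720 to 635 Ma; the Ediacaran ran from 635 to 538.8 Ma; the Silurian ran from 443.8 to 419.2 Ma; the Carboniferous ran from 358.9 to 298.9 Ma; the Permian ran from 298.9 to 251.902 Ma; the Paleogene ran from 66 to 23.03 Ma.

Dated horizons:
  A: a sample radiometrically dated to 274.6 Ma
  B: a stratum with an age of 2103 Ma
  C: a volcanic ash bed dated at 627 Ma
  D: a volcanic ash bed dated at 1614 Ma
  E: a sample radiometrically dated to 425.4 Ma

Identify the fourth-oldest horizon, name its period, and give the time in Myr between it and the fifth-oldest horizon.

E, in the Silurian; 150.8 million years to A

Larger Ma means older, so oldest first: B 2103 > D 1614 > C 627 > E 425.4 > A 274.6.
Counting 4 along gives E (425.4 Ma); the excerpt puts that inside the Silurian, 443.8–419.2 Ma.
Next in line is A (274.6 Ma), and 425.4 − 274.6 = 150.8 Myr.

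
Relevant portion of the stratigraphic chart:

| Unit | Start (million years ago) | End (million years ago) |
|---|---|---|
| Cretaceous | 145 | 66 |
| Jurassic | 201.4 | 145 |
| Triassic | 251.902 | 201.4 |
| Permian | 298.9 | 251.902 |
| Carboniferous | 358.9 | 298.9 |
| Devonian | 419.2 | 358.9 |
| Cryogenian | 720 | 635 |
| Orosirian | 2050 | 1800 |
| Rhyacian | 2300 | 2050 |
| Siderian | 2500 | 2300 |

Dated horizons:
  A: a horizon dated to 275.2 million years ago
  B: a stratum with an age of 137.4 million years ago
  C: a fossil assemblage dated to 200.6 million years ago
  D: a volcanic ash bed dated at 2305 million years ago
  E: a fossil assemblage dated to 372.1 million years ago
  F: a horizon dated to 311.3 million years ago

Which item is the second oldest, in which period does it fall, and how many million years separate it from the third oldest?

Sorted oldest-first by Ma: D (2305), E (372.1), F (311.3), A (275.2), C (200.6), B (137.4).
The second oldest is E at 372.1 Ma, which lies in 419.2–358.9 Ma: the Devonian.
The third oldest is F at 311.3 Ma; separation = |372.1 − 311.3| = 60.8 Myr.

E, in the Devonian; 60.8 million years to F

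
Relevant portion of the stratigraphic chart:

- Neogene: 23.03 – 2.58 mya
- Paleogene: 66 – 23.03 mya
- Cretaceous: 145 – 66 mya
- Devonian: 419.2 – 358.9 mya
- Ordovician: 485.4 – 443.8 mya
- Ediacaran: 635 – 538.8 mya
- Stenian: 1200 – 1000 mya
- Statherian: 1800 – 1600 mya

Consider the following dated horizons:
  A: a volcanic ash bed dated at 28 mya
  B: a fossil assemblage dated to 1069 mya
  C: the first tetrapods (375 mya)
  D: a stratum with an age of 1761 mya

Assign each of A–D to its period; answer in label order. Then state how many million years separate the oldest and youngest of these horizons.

A — Paleogene; B — Stenian; C — Devonian; D — Statherian; span 1733 million years

A: 28 Ma lies in 66–23.03 Ma, so Paleogene.
B: 1069 Ma lies in 1200–1000 Ma, so Stenian.
C: 375 Ma lies in 419.2–358.9 Ma, so Devonian.
D: 1761 Ma lies in 1800–1600 Ma, so Statherian.
Oldest = 1761 Ma, youngest = 28 Ma → span 1733 Myr.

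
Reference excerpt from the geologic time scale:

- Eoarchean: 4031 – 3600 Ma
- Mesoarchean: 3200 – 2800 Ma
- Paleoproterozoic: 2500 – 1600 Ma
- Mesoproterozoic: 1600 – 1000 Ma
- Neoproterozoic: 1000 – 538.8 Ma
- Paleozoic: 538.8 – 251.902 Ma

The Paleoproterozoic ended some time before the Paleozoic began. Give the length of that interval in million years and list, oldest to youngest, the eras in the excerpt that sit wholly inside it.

End of Paleoproterozoic = 1600 Ma; start of Paleozoic = 538.8 Ma.
Gap = 1600 − 538.8 = 1061.2 Myr.
Eras wholly inside 1600–538.8 Ma: Mesoproterozoic (1600–1000), Neoproterozoic (1000–538.8).

1061.2 million years; Mesoproterozoic, Neoproterozoic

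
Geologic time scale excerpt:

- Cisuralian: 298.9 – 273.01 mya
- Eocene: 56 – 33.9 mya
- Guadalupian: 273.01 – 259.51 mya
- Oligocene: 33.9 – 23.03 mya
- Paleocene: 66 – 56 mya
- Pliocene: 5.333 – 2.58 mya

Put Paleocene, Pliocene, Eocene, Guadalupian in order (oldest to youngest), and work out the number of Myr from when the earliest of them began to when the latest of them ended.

Guadalupian → Paleocene → Eocene → Pliocene; total span 270.43 Myr

From the excerpt: Paleocene 66–56; Pliocene 5.333–2.58; Eocene 56–33.9; Guadalupian 273.01–259.51 (Ma).
Larger Ma is earlier, so the oldest is Guadalupian and the youngest is Pliocene; oldest to youngest: Guadalupian, Paleocene, Eocene, Pliocene.
Oldest start 273.01 minus youngest end 2.58 gives 270.43 Myr overall.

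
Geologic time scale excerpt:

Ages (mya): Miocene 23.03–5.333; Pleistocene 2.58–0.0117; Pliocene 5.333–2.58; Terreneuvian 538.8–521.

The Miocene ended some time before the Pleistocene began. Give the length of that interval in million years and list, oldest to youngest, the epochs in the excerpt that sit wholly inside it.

The Miocene closes at 5.333 Ma and the Pleistocene opens at 2.58 Ma, so the interval is 5.333 − 2.58 = 2.753 Myr.
An epoch fits inside if it starts at or after 5.333 Ma and ends at or before 2.58 Ma; oldest first that gives Pliocene.

2.753 million years; Pliocene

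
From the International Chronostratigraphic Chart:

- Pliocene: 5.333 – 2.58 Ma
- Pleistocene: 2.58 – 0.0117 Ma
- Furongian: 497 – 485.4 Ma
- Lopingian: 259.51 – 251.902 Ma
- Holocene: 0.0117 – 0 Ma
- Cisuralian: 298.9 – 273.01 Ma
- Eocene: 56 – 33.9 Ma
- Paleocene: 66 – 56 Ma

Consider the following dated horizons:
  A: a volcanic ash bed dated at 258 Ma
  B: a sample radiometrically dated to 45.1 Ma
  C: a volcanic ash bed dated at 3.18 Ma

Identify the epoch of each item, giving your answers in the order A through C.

A — Lopingian; B — Eocene; C — Pliocene

Match each age against the start–end ranges in the excerpt: A = 258 Ma → Lopingian (259.51–251.902); B = 45.1 Ma → Eocene (56–33.9); C = 3.18 Ma → Pliocene (5.333–2.58).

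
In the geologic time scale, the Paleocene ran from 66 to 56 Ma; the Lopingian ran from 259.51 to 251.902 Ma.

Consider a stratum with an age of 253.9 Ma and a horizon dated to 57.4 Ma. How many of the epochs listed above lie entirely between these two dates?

0

The older date is 253.9 Ma and the younger is 57.4 Ma.
No epoch both begins after 253.9 Ma and ends before 57.4 Ma, so the count is 0.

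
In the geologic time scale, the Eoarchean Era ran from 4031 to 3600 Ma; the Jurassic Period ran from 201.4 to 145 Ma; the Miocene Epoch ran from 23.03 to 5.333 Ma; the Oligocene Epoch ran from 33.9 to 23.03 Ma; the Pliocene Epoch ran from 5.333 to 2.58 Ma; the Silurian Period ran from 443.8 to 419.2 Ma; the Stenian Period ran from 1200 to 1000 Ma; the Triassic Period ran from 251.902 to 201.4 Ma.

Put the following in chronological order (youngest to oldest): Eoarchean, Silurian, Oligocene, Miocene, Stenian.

Miocene → Oligocene → Silurian → Stenian → Eoarchean

The oldest of these is Eoarchean (starts 4031 Ma) and the youngest is Miocene (ends 5.333 Ma).
In between, by decreasing start age: Stenian (1200), Silurian (443.8), Oligocene (33.9).
Listing youngest first means reversing that sequence.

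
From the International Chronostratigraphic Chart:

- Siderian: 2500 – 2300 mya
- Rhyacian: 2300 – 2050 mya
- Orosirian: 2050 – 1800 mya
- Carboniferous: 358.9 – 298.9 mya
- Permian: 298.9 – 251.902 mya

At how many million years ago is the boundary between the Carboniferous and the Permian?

The Carboniferous ends and the Permian begins at 298.9 mya.

298.9 mya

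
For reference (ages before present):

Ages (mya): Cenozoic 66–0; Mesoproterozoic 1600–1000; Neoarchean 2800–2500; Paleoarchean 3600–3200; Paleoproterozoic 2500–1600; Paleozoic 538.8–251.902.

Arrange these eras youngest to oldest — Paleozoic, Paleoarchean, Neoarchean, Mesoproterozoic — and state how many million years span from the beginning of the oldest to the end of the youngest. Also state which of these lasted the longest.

From the excerpt: Paleozoic 538.8–251.902; Paleoarchean 3600–3200; Neoarchean 2800–2500; Mesoproterozoic 1600–1000 (Ma).
Larger Ma is earlier, so the oldest is Paleoarchean and the youngest is Paleozoic; youngest to oldest: Paleozoic, Mesoproterozoic, Neoarchean, Paleoarchean.
Oldest start 3600 minus youngest end 251.902 gives 3348.098 Myr overall.
Individual lengths (start − end): Paleoarchean 400; Neoarchean 300; Mesoproterozoic 600; Paleozoic 286.898. The largest is Mesoproterozoic at 600 Myr.

Paleozoic → Mesoproterozoic → Neoarchean → Paleoarchean; total span 3348.098 Myr; longest is Mesoproterozoic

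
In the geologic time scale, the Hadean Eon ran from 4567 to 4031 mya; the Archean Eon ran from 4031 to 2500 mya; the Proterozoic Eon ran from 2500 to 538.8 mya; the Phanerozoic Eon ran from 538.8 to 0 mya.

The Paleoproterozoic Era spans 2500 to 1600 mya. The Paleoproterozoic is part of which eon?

Proterozoic

The Paleoproterozoic (2500–1600 Ma) lies entirely within 2500–538.8 Ma, the Proterozoic Eon.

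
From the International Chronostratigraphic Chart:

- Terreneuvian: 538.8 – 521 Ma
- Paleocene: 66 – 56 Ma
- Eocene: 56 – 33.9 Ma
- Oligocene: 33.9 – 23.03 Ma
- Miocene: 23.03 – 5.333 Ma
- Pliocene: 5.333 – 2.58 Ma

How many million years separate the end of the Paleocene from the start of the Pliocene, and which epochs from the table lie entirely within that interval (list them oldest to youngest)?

End of Paleocene = 56 Ma; start of Pliocene = 5.333 Ma.
Gap = 56 − 5.333 = 50.667 Myr.
Epochs wholly inside 56–5.333 Ma: Eocene (56–33.9), Oligocene (33.9–23.03), Miocene (23.03–5.333).

50.667 million years; Eocene, Oligocene, Miocene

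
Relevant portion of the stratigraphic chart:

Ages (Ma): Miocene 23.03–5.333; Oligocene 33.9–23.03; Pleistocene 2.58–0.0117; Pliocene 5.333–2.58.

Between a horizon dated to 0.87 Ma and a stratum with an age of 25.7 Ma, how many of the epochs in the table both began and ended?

2

The older date is 25.7 Ma and the younger is 0.87 Ma.
Epochs with start < 25.7 and end > 0.87 Ma: Miocene (23.03–5.333), Pliocene (5.333–2.58).
That is 2 complete epochs.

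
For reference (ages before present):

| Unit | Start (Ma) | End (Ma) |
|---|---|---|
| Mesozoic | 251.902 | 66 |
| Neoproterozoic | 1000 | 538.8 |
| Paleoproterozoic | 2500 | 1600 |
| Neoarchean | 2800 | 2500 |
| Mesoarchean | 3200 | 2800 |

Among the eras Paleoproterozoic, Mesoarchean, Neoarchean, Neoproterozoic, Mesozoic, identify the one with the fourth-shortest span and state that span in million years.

Neoproterozoic, 461.2 million years

Start − end for each: Paleoproterozoic 2500 − 1600 = 900; Mesoarchean 3200 − 2800 = 400; Neoarchean 2800 − 2500 = 300; Neoproterozoic 1000 − 538.8 = 461.2; Mesozoic 251.902 − 66 = 185.902.
Ranking these from shortest: Mesozoic < Neoarchean < Mesoarchean < Neoproterozoic < Paleoproterozoic.
Position 4 in that ranking is Neoproterozoic, which lasted 461.2 Myr.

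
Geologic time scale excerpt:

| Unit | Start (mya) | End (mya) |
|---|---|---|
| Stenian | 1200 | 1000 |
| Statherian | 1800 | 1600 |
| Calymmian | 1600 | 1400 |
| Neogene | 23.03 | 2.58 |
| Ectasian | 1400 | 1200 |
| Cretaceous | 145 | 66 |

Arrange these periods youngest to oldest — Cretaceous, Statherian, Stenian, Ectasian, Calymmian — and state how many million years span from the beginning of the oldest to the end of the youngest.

Cretaceous → Stenian → Ectasian → Calymmian → Statherian; total span 1734 Myr

Start ages (Ma): Statherian 1800, Calymmian 1600, Ectasian 1400, Stenian 1200, Cretaceous 145.
Ordered youngest to oldest: Cretaceous, Stenian, Ectasian, Calymmian, Statherian.
Span = 1800 − 66 = 1734 Myr.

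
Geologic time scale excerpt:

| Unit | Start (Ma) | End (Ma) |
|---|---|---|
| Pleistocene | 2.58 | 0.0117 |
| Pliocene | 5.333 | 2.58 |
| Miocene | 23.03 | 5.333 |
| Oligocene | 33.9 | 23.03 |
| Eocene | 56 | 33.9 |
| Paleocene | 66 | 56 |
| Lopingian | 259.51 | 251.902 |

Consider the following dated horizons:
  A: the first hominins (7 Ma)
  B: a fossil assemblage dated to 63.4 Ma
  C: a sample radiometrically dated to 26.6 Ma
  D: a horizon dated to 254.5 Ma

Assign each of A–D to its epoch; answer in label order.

A — Miocene; B — Paleocene; C — Oligocene; D — Lopingian

Match each age against the start–end ranges in the excerpt: A = 7 Ma → Miocene (23.03–5.333); B = 63.4 Ma → Paleocene (66–56); C = 26.6 Ma → Oligocene (33.9–23.03); D = 254.5 Ma → Lopingian (259.51–251.902).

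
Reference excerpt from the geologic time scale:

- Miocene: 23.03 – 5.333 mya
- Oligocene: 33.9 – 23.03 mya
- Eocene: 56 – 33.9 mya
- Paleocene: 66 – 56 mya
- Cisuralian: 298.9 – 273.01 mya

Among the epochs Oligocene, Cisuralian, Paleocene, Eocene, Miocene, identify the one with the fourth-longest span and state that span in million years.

Start − end for each: Oligocene 33.9 − 23.03 = 10.87; Cisuralian 298.9 − 273.01 = 25.89; Paleocene 66 − 56 = 10; Eocene 56 − 33.9 = 22.1; Miocene 23.03 − 5.333 = 17.697.
Ranking these from longest: Cisuralian > Eocene > Miocene > Oligocene > Paleocene.
Position 4 in that ranking is Oligocene, which lasted 10.87 Myr.

Oligocene, 10.87 million years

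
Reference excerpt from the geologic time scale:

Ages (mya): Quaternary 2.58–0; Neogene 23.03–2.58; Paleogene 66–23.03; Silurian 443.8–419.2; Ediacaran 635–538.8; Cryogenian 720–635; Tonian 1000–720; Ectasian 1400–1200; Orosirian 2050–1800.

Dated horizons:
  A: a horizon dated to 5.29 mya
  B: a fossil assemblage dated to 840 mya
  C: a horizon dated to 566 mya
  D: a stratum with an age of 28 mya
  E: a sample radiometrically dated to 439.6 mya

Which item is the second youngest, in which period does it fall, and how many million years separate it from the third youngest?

Sorted youngest-first by Ma: A (5.29), D (28), E (439.6), C (566), B (840).
The second youngest is D at 28 Ma, which lies in 66–23.03 Ma: the Paleogene.
The third youngest is E at 439.6 Ma; separation = |28 − 439.6| = 411.6 Myr.

D, in the Paleogene; 411.6 million years to E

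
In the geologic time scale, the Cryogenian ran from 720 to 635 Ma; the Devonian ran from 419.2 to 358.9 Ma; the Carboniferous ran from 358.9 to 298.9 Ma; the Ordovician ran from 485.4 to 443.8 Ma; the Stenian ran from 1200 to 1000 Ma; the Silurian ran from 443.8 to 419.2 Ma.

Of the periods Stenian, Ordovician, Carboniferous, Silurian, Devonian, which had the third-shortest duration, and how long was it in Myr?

Start − end for each: Stenian 1200 − 1000 = 200; Ordovician 485.4 − 443.8 = 41.6; Carboniferous 358.9 − 298.9 = 60; Silurian 443.8 − 419.2 = 24.6; Devonian 419.2 − 358.9 = 60.3.
Ranking these from shortest: Silurian < Ordovician < Carboniferous < Devonian < Stenian.
Position 3 in that ranking is Carboniferous, which lasted 60 Myr.

Carboniferous, 60 million years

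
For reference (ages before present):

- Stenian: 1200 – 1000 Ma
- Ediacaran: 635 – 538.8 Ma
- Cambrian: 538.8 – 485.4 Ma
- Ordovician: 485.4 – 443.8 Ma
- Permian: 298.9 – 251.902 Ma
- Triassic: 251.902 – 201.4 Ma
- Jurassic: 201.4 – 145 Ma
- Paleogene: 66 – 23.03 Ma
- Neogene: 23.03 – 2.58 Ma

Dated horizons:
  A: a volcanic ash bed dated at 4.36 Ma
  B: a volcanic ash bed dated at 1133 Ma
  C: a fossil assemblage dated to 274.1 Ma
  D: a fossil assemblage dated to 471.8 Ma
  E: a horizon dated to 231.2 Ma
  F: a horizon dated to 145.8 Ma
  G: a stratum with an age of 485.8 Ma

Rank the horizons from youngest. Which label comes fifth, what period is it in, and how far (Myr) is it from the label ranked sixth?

Smaller Ma means younger, so youngest first: A 4.36 < F 145.8 < E 231.2 < C 274.1 < D 471.8 < G 485.8 < B 1133.
Counting 5 along gives D (471.8 Ma); the excerpt puts that inside the Ordovician, 485.4–443.8 Ma.
Next in line is G (485.8 Ma), and 485.8 − 471.8 = 14 Myr.

D, in the Ordovician; 14 million years to G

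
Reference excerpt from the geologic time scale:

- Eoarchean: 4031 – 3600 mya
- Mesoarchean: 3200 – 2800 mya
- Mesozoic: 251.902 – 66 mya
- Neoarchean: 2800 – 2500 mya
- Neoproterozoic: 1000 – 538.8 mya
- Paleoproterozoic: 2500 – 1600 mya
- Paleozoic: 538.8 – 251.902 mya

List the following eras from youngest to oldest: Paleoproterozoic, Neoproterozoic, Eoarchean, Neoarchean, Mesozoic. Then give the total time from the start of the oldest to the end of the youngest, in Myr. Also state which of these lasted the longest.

From the excerpt: Paleoproterozoic 2500–1600; Neoproterozoic 1000–538.8; Eoarchean 4031–3600; Neoarchean 2800–2500; Mesozoic 251.902–66 (Ma).
Larger Ma is earlier, so the oldest is Eoarchean and the youngest is Mesozoic; youngest to oldest: Mesozoic, Neoproterozoic, Paleoproterozoic, Neoarchean, Eoarchean.
Oldest start 4031 minus youngest end 66 gives 3965 Myr overall.
Individual lengths (start − end): Paleoproterozoic 900; Eoarchean 431; Mesozoic 185.902; Neoproterozoic 461.2; Neoarchean 300. The largest is Paleoproterozoic at 900 Myr.

Mesozoic, Neoproterozoic, Paleoproterozoic, Neoarchean, Eoarchean; total span 3965 Myr; longest is Paleoproterozoic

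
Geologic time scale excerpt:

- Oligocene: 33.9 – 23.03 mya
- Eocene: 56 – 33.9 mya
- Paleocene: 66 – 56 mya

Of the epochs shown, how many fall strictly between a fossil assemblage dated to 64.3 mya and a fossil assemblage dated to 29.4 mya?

1

The older date is 64.3 Ma and the younger is 29.4 Ma.
Epochs with start < 64.3 and end > 29.4 Ma: Eocene (56–33.9).
That is 1 complete epoch.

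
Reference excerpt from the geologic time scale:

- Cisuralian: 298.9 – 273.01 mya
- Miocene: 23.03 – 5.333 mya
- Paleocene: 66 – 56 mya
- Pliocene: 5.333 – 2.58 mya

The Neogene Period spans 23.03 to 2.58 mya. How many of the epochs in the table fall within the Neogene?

Epochs inside 23.03–2.58 Ma: Miocene, Pliocene — 2 in total.

2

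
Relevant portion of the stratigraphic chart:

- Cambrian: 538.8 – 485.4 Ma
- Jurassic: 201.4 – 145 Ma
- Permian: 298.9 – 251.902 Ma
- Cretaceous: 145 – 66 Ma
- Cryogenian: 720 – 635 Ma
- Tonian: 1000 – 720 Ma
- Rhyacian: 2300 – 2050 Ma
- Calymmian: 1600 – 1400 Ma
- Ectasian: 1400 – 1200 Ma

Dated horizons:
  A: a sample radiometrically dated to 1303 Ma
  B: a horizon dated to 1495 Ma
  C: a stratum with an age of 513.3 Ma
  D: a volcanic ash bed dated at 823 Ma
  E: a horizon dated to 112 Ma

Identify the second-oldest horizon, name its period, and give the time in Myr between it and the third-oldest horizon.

A, in the Ectasian; 480 million years to D

Larger Ma means older, so oldest first: B 1495 > A 1303 > D 823 > C 513.3 > E 112.
Counting 2 along gives A (1303 Ma); the excerpt puts that inside the Ectasian, 1400–1200 Ma.
Next in line is D (823 Ma), and 1303 − 823 = 480 Myr.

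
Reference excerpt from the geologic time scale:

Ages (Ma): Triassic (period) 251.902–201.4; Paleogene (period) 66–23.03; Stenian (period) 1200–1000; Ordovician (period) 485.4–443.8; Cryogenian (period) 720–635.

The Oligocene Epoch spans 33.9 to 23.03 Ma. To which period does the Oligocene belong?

Paleogene

The Oligocene (33.9–23.03 Ma) lies entirely within 66–23.03 Ma, the Paleogene Period.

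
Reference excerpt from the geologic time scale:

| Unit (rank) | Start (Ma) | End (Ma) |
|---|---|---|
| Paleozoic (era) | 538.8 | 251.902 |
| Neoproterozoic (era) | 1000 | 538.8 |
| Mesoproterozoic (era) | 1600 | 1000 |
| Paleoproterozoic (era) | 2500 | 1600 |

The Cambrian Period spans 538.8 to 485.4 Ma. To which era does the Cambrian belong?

Paleozoic

The Cambrian (538.8–485.4 Ma) lies entirely within 538.8–251.902 Ma, the Paleozoic Era.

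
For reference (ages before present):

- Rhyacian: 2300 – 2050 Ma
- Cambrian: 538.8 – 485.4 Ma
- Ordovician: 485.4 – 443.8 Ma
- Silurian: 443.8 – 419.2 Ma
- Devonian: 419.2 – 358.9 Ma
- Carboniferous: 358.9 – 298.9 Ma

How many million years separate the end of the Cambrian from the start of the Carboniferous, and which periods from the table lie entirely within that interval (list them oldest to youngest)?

126.5 million years; Ordovician, Silurian, Devonian

The Cambrian closes at 485.4 Ma and the Carboniferous opens at 358.9 Ma, so the interval is 485.4 − 358.9 = 126.5 Myr.
A period fits inside if it starts at or after 485.4 Ma and ends at or before 358.9 Ma; oldest first that gives Ordovician, Silurian, Devonian.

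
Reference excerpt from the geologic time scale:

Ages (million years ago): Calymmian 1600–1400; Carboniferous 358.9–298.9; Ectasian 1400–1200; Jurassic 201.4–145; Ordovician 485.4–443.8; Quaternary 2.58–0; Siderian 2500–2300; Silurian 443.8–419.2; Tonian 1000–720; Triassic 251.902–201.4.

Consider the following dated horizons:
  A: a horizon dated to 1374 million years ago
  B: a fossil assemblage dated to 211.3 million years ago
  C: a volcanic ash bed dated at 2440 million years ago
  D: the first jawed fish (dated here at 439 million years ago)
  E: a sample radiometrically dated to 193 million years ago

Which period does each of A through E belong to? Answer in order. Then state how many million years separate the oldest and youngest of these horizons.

A: 1374 Ma lies in 1400–1200 Ma, so Ectasian.
B: 211.3 Ma lies in 251.902–201.4 Ma, so Triassic.
C: 2440 Ma lies in 2500–2300 Ma, so Siderian.
D: 439 Ma lies in 443.8–419.2 Ma, so Silurian.
E: 193 Ma lies in 201.4–145 Ma, so Jurassic.
Oldest = 2440 Ma, youngest = 193 Ma → span 2247 Myr.

A — Ectasian; B — Triassic; C — Siderian; D — Silurian; E — Jurassic; span 2247 million years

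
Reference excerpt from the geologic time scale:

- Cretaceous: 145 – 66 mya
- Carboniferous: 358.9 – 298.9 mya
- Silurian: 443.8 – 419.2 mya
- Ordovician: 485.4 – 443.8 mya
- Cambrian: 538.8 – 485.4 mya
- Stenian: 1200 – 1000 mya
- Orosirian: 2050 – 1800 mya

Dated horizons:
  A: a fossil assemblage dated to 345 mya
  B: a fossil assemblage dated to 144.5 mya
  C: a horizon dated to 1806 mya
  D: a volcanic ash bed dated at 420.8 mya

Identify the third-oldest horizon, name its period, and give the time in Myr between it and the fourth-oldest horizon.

A, in the Carboniferous; 200.5 million years to B

Sorted oldest-first by Ma: C (1806), D (420.8), A (345), B (144.5).
The third oldest is A at 345 Ma, which lies in 358.9–298.9 Ma: the Carboniferous.
The fourth oldest is B at 144.5 Ma; separation = |345 − 144.5| = 200.5 Myr.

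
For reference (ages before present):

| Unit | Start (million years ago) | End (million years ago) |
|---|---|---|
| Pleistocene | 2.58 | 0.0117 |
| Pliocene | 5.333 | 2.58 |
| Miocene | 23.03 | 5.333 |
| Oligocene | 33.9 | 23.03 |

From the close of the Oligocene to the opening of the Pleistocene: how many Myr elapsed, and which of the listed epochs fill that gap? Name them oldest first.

End of Oligocene = 23.03 Ma; start of Pleistocene = 2.58 Ma.
Gap = 23.03 − 2.58 = 20.45 Myr.
Epochs wholly inside 23.03–2.58 Ma: Miocene (23.03–5.333), Pliocene (5.333–2.58).

20.45 million years; Miocene, Pliocene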